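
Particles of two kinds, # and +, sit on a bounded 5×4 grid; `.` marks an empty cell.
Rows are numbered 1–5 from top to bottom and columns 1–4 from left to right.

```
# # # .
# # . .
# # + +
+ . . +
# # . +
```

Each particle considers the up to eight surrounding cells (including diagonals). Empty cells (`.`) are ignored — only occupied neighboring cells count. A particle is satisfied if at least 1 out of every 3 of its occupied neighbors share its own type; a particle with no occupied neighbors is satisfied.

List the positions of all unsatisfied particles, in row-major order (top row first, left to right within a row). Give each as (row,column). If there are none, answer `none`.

(4,1)

Row 1: (1,1)# 3/3 ✓ · (1,2)# 4/4 ✓ · (1,3)# 2/2 ✓
Row 2: (2,1)# 5/5 ✓ · (2,2)# 6/7 ✓
Row 3: (3,1)# 3/4 ✓ · (3,2)# 3/5 ✓ · (3,3)+ 2/4 ✓ · (3,4)+ 2/2 ✓
Row 4: (4,1)+ 0/4 ✗ · (4,4)+ 3/3 ✓
Row 5: (5,1)# 1/2 ✓ · (5,2)# 1/2 ✓ · (5,4)+ 1/1 ✓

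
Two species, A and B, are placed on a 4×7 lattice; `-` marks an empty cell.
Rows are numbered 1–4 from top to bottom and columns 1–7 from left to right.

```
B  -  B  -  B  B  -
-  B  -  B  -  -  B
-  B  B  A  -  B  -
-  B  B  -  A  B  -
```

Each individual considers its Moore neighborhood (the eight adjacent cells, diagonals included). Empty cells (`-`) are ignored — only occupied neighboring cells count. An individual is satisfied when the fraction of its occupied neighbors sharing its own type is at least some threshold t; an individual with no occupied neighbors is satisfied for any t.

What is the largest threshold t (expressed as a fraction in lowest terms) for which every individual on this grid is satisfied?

1/4

Row 1: (1,1)B 1/1 · (1,3)B 2/2 · (1,5)B 2/2 · (1,6)B 2/2
Row 2: (2,2)B 4/4 · (2,4)B 3/4 · (2,7)B 2/2
Row 3: (3,2)B 4/4 · (3,3)B 5/6 · (3,4)A 1/4 · (3,6)B 2/3
Row 4: (4,2)B 3/3 · (4,3)B 3/4 · (4,5)A 1/3 · (4,6)B 1/2
The smallest same-type fraction is 1/4 at (3,4), which reduces to 1/4. Any threshold above that leaves this individual unsatisfied.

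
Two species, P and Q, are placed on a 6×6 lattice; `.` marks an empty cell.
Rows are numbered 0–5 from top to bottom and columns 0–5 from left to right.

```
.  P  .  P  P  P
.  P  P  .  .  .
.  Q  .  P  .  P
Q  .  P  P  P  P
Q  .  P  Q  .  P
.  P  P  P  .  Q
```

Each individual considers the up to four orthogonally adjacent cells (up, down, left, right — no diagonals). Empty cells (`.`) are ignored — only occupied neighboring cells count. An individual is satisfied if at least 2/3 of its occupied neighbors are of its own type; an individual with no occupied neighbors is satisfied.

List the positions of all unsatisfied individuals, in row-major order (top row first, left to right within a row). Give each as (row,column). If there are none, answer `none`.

(0,1)P 1/1 ok
(0,3)P 1/1 ok
(0,4)P 2/2 ok
(0,5)P 1/1 ok
(1,1)P 2/3 ok
(1,2)P 1/1 ok
(2,1)Q 0/1 unhappy
(2,3)P 1/1 ok
(2,5)P 1/1 ok
(3,0)Q 1/1 ok
(3,2)P 2/2 ok
(3,3)P 3/4 ok
(3,4)P 2/2 ok
(3,5)P 3/3 ok
(4,0)Q 1/1 ok
(4,2)P 2/3 ok
(4,3)Q 0/3 unhappy
(4,5)P 1/2 unhappy
(5,1)P 1/1 ok
(5,2)P 3/3 ok
(5,3)P 1/2 unhappy
(5,5)Q 0/1 unhappy

(2,1), (4,3), (4,5), (5,3), (5,5)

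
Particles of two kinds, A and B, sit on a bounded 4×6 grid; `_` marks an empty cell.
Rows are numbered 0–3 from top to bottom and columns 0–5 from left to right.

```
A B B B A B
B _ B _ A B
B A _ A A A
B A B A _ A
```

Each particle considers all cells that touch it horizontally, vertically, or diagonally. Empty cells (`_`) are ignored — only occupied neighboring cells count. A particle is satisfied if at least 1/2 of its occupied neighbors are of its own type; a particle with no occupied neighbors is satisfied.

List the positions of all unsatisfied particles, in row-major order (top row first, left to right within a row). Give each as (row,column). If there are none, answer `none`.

(0,0), (0,4), (0,5), (1,5), (2,1), (3,0), (3,1), (3,2)

Row 0: (0,0)A 0/2 unhappy · (0,1)B 3/4 ok · (0,2)B 3/3 ok · (0,3)B 2/4 ok · (0,4)A 1/4 unhappy · (0,5)B 1/3 unhappy
Row 1: (1,0)B 2/4 ok · (1,2)B 3/5 ok · (1,4)A 4/7 ok · (1,5)B 1/5 unhappy
Row 2: (2,0)B 2/4 ok · (2,1)A 1/6 unhappy · (2,3)A 3/5 ok · (2,4)A 5/6 ok · (2,5)A 3/4 ok
Row 3: (3,0)B 1/3 unhappy · (3,1)A 1/4 unhappy · (3,2)B 0/4 unhappy · (3,3)A 2/3 ok · (3,5)A 2/2 ok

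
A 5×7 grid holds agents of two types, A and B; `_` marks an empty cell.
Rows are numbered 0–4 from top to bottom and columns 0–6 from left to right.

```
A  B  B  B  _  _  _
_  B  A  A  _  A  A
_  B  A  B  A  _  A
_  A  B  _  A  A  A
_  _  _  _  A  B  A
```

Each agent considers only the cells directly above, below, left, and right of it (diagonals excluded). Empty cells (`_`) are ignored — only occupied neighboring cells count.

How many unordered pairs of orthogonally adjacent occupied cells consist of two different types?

14

Scan each occupied cell's neighbors to the right and below so each pair is counted once.
Row 0: A(0,0)–B(0,1)≠ B(0,1)–B(0,2)= B(0,1)–B(1,1)= B(0,2)–B(0,3)= B(0,2)–A(1,2)≠ B(0,3)–A(1,3)≠  → 3/6 unlike.
Row 1: B(1,1)–A(1,2)≠ B(1,1)–B(2,1)= A(1,2)–A(1,3)= A(1,2)–A(2,2)= A(1,3)–B(2,3)≠ A(1,5)–A(1,6)= A(1,6)–A(2,6)=  → 2/7 unlike.
Row 2: B(2,1)–A(2,2)≠ B(2,1)–A(3,1)≠ A(2,2)–B(2,3)≠ A(2,2)–B(3,2)≠ B(2,3)–A(2,4)≠ A(2,4)–A(3,4)= A(2,6)–A(3,6)=  → 5/7 unlike.
Row 3: A(3,1)–B(3,2)≠ A(3,4)–A(3,5)= A(3,4)–A(4,4)= A(3,5)–A(3,6)= A(3,5)–B(4,5)≠ A(3,6)–A(4,6)=  → 2/6 unlike.
Row 4: A(4,4)–B(4,5)≠ B(4,5)–A(4,6)≠  → 2/2 unlike.
Total adjacent occupied pairs: 28; unlike-type pairs: 14.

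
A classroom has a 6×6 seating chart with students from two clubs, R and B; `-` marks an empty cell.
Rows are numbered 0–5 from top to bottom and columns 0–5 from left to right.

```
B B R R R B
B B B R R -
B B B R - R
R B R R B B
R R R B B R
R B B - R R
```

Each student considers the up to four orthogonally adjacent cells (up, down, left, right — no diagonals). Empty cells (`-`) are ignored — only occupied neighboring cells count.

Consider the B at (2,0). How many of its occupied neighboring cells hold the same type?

2

Occupied neighbors of (2,0): (1,0)=B, (3,0)=R, (2,1)=B.
Same type (B): 2 of 3.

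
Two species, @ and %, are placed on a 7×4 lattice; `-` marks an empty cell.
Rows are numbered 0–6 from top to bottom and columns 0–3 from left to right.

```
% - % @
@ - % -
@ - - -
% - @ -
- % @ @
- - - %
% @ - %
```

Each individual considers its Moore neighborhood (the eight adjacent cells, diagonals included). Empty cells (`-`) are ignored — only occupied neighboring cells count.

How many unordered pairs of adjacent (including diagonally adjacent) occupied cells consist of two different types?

9

Scan each occupied cell's neighbors to the right and below (and the two forward diagonals) so each pair is counted once.
Row 0: %(0,0)–@(1,0)≠ %(0,2)–@(0,3)≠ %(0,2)–%(1,2)= @(0,3)–%(1,2)≠  → 3/4 unlike.
Row 1: @(1,0)–@(2,0)=  → 0/1 unlike.
Row 2: @(2,0)–%(3,0)≠  → 1/1 unlike.
Row 3: %(3,0)–%(4,1)= @(3,2)–@(4,2)= @(3,2)–@(4,3)= @(3,2)–%(4,1)≠  → 1/4 unlike.
Row 4: %(4,1)–@(4,2)≠ @(4,2)–@(4,3)= @(4,2)–%(5,3)≠ @(4,3)–%(5,3)≠  → 3/4 unlike.
Row 5: %(5,3)–%(6,3)=  → 0/1 unlike.
Row 6: %(6,0)–@(6,1)≠  → 1/1 unlike.
Total adjacent occupied pairs: 16; unlike-type pairs: 9.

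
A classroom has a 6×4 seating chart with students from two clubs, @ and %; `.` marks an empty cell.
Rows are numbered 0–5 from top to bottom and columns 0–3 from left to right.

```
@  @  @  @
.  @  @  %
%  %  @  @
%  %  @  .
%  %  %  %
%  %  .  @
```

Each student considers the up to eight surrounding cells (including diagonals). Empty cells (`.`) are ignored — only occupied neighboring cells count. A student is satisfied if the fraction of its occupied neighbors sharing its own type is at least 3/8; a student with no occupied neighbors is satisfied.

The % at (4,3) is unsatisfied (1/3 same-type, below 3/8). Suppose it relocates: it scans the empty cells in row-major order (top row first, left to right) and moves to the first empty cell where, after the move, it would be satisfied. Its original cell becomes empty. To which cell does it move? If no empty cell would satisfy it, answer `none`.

Vacating (4,3). Empty cells in order:
  (1,0): 2/5 same-type → satisfied — stop here.

(1,0)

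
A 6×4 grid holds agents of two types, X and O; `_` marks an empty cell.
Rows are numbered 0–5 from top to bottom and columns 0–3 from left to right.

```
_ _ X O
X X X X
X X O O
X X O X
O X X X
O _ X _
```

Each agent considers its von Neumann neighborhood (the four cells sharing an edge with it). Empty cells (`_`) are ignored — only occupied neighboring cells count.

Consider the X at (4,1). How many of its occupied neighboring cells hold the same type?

2

Occupied neighbors of (4,1): (3,1)=X, (4,0)=O, (4,2)=X.
Same type (X): 2 of 3.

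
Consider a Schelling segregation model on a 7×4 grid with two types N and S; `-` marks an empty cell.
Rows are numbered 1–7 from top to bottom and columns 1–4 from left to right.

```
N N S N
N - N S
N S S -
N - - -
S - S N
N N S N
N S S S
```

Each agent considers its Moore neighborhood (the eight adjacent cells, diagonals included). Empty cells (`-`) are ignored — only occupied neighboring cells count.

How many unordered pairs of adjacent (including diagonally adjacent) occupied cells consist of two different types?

25

Scan each occupied cell's neighbors to the right and below (and the two forward diagonals) so each pair is counted once.
Row 1: N(1,1)–N(1,2)= N(1,1)–N(2,1)= N(1,2)–S(1,3)≠ N(1,2)–N(2,3)= N(1,2)–N(2,1)= S(1,3)–N(1,4)≠ S(1,3)–N(2,3)≠ S(1,3)–S(2,4)= N(1,4)–S(2,4)≠ N(1,4)–N(2,3)=  → 4/10 unlike.
Row 2: N(2,1)–N(3,1)= N(2,1)–S(3,2)≠ N(2,3)–S(2,4)≠ N(2,3)–S(3,3)≠ N(2,3)–S(3,2)≠ S(2,4)–S(3,3)=  → 4/6 unlike.
Row 3: N(3,1)–S(3,2)≠ N(3,1)–N(4,1)= S(3,2)–S(3,3)= S(3,2)–N(4,1)≠  → 2/4 unlike.
Row 4: N(4,1)–S(5,1)≠  → 1/1 unlike.
Row 5: S(5,1)–N(6,1)≠ S(5,1)–N(6,2)≠ S(5,3)–N(5,4)≠ S(5,3)–S(6,3)= S(5,3)–N(6,4)≠ S(5,3)–N(6,2)≠ N(5,4)–N(6,4)= N(5,4)–S(6,3)≠  → 6/8 unlike.
Row 6: N(6,1)–N(6,2)= N(6,1)–N(7,1)= N(6,1)–S(7,2)≠ N(6,2)–S(6,3)≠ N(6,2)–S(7,2)≠ N(6,2)–S(7,3)≠ N(6,2)–N(7,1)= S(6,3)–N(6,4)≠ S(6,3)–S(7,3)= S(6,3)–S(7,4)= S(6,3)–S(7,2)= N(6,4)–S(7,4)≠ N(6,4)–S(7,3)≠  → 7/13 unlike.
Row 7: N(7,1)–S(7,2)≠ S(7,2)–S(7,3)= S(7,3)–S(7,4)=  → 1/3 unlike.
Total adjacent occupied pairs: 45; unlike-type pairs: 25.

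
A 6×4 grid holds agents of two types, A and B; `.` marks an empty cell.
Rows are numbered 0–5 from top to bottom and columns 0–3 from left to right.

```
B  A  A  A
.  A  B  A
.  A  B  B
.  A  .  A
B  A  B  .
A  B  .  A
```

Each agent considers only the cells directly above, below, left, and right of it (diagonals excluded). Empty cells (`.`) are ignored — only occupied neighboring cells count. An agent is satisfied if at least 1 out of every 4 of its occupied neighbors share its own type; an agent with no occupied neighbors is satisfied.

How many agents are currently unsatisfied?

Row 0: (0,0)B 0/1 not · (0,1)A 2/3 satisfied · (0,2)A 2/3 satisfied · (0,3)A 2/2 satisfied
Row 1: (1,1)A 2/3 satisfied · (1,2)B 1/4 satisfied · (1,3)A 1/3 satisfied
Row 2: (2,1)A 2/3 satisfied · (2,2)B 2/3 satisfied · (2,3)B 1/3 satisfied
Row 3: (3,1)A 2/2 satisfied · (3,3)A 0/1 not
Row 4: (4,0)B 0/2 not · (4,1)A 1/4 satisfied · (4,2)B 0/1 not
Row 5: (5,0)A 0/2 not · (5,1)B 0/2 not · (5,3)A 0/0 satisfied
Unsatisfied: (0,0), (3,3), (4,0), (4,2), (5,0), (5,1) — 6 in total.

6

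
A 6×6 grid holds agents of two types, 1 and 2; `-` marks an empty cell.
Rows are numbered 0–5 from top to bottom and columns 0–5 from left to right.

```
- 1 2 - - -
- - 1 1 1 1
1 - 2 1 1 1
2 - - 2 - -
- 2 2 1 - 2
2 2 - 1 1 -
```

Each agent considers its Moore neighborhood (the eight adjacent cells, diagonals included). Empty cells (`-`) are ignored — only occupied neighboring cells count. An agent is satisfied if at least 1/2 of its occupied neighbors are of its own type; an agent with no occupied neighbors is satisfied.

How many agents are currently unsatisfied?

5

Row 0: (0,1)1 1/2 satisfied · (0,2)2 0/3 not
Row 1: (1,2)1 3/5 satisfied · (1,3)1 4/6 satisfied · (1,4)1 5/5 satisfied · (1,5)1 3/3 satisfied
Row 2: (2,0)1 0/1 not · (2,2)2 1/4 not · (2,3)1 4/6 satisfied · (2,4)1 5/6 satisfied · (2,5)1 3/3 satisfied
Row 3: (3,0)2 1/2 satisfied · (3,3)2 2/5 not
Row 4: (4,1)2 4/4 satisfied · (4,2)2 3/5 satisfied · (4,3)1 2/4 satisfied · (4,5)2 0/1 not
Row 5: (5,0)2 2/2 satisfied · (5,1)2 3/3 satisfied · (5,3)1 2/3 satisfied · (5,4)1 2/3 satisfied
Unsatisfied: (0,2), (2,0), (2,2), (3,3), (4,5) — 5 in total.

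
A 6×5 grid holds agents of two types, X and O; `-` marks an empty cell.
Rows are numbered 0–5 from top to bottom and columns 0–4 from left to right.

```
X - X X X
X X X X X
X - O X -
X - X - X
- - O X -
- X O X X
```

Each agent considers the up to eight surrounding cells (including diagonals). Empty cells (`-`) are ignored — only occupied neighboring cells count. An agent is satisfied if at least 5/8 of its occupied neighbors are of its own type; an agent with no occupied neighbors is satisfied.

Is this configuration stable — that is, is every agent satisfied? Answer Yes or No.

No

Row 0: (0,0)X 2/2 ✓ · (0,2)X 4/4 ✓ · (0,3)X 5/5 ✓ · (0,4)X 3/3 ✓
Row 1: (1,0)X 3/3 ✓ · (1,1)X 5/6 ✓ · (1,2)X 5/6 ✓ · (1,3)X 6/7 ✓ · (1,4)X 4/4 ✓
Row 2: (2,0)X 3/3 ✓ · (2,2)O 0/5 ✗ · (2,3)X 5/6 ✓
Row 3: (3,0)X 1/1 ✓ · (3,2)X 2/4 ✗ · (3,4)X 2/2 ✓
Row 4: (4,2)O 1/5 ✗ · (4,3)X 4/6 ✓
Row 5: (5,1)X 0/2 ✗ · (5,2)O 1/4 ✗ · (5,3)X 2/4 ✗ · (5,4)X 2/2 ✓
For instance (2,2) has only 0/5 same-type neighbors, below 5/8.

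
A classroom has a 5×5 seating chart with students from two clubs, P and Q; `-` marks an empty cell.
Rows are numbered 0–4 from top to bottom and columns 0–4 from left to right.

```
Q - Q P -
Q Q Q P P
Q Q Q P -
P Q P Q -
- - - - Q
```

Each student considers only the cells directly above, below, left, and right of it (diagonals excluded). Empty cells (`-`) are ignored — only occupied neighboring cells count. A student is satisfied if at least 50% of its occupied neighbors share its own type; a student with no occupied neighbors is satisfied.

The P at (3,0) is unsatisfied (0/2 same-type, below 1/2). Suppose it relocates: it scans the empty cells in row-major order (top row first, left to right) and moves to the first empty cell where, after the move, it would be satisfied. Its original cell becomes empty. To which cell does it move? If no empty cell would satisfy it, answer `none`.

Vacating (3,0). Empty cells in order:
  (0,1): 0/3 same-type → still unsatisfied.
  (0,4): 2/2 same-type → satisfied — stop here.

(0,4)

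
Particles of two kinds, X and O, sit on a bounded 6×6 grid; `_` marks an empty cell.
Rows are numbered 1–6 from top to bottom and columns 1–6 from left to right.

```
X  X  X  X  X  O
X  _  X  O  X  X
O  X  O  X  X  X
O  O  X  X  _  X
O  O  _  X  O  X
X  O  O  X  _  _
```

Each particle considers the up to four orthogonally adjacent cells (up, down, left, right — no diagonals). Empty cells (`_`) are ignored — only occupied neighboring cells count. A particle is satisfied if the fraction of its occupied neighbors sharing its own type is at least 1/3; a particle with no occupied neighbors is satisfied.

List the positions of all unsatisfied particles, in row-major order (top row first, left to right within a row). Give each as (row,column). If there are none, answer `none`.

(1,1)X 2/2 satisfied
(1,2)X 2/2 satisfied
(1,3)X 3/3 satisfied
(1,4)X 2/3 satisfied
(1,5)X 2/3 satisfied
(1,6)O 0/2 not
(2,1)X 1/2 satisfied
(2,3)X 1/3 satisfied
(2,4)O 0/4 not
(2,5)X 3/4 satisfied
(2,6)X 2/3 satisfied
(3,1)O 1/3 satisfied
(3,2)X 0/3 not
(3,3)O 0/4 not
(3,4)X 2/4 satisfied
(3,5)X 3/3 satisfied
(3,6)X 3/3 satisfied
(4,1)O 3/3 satisfied
(4,2)O 2/4 satisfied
(4,3)X 1/3 satisfied
(4,4)X 3/3 satisfied
(4,6)X 2/2 satisfied
(5,1)O 2/3 satisfied
(5,2)O 3/3 satisfied
(5,4)X 2/3 satisfied
(5,5)O 0/2 not
(5,6)X 1/2 satisfied
(6,1)X 0/2 not
(6,2)O 2/3 satisfied
(6,3)O 1/2 satisfied
(6,4)X 1/2 satisfied

(1,6), (2,4), (3,2), (3,3), (5,5), (6,1)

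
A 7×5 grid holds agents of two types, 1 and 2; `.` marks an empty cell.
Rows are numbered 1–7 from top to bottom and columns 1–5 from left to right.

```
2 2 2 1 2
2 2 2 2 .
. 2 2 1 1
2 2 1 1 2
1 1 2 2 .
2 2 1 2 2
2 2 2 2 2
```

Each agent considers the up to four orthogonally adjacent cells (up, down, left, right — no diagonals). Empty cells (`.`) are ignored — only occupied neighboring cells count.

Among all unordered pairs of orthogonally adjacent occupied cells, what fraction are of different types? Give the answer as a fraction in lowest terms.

20/49

Scan each occupied cell's neighbors to the right and below so each pair is counted once.
From row 1: 3 unlike of 8 pairs (running 3/8).
From row 2: 1 unlike of 6 pairs (running 4/14).
From row 3: 3 unlike of 7 pairs (running 7/21).
From row 4: 6 unlike of 8 pairs (running 13/29).
From row 5: 4 unlike of 7 pairs (running 17/36).
From row 6: 3 unlike of 9 pairs (running 20/45).
From row 7: 0 unlike of 4 pairs (running 20/49).
Total adjacent occupied pairs: 49; unlike-type pairs: 20.
20/49 is already in lowest terms.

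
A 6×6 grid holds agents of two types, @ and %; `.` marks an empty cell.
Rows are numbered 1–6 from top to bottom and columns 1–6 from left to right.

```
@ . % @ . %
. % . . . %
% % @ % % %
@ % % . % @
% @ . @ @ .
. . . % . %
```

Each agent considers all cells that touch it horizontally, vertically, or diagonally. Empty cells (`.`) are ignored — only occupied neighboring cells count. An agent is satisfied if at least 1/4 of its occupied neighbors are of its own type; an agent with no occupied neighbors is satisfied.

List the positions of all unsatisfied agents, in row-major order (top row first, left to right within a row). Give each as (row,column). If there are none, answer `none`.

(1,1), (1,4), (3,3), (4,1), (6,4), (6,6)

Row 1: (1,1)@ 0/1 ✗ · (1,3)% 1/2 ✓ · (1,4)@ 0/1 ✗ · (1,6)% 1/1 ✓
Row 2: (2,2)% 3/5 ✓ · (2,6)% 3/3 ✓
Row 3: (3,1)% 3/4 ✓ · (3,2)% 4/6 ✓ · (3,3)@ 0/5 ✗ · (3,4)% 3/4 ✓ · (3,5)% 4/5 ✓ · (3,6)% 3/4 ✓
Row 4: (4,1)@ 1/5 ✗ · (4,2)% 4/7 ✓ · (4,3)% 3/6 ✓ · (4,5)% 3/6 ✓ · (4,6)@ 1/4 ✓
Row 5: (5,1)% 1/3 ✓ · (5,2)@ 1/4 ✓ · (5,4)@ 1/4 ✓ · (5,5)@ 2/5 ✓
Row 6: (6,4)% 0/2 ✗ · (6,6)% 0/1 ✗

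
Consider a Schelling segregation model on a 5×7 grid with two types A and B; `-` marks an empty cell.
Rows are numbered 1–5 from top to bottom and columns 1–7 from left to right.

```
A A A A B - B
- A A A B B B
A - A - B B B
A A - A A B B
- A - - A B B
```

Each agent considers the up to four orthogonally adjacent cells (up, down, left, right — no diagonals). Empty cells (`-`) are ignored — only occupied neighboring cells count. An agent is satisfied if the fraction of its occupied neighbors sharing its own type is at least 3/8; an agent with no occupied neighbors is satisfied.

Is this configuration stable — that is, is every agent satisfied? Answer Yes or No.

(1,1)A 1/1 ✓
(1,2)A 3/3 ✓
(1,3)A 3/3 ✓
(1,4)A 2/3 ✓
(1,5)B 1/2 ✓
(1,7)B 1/1 ✓
(2,2)A 2/2 ✓
(2,3)A 4/4 ✓
(2,4)A 2/3 ✓
(2,5)B 3/4 ✓
(2,6)B 3/3 ✓
(2,7)B 3/3 ✓
(3,1)A 1/1 ✓
(3,3)A 1/1 ✓
(3,5)B 2/3 ✓
(3,6)B 4/4 ✓
(3,7)B 3/3 ✓
(4,1)A 2/2 ✓
(4,2)A 2/2 ✓
(4,4)A 1/1 ✓
(4,5)A 2/4 ✓
(4,6)B 3/4 ✓
(4,7)B 3/3 ✓
(5,2)A 1/1 ✓
(5,5)A 1/2 ✓
(5,6)B 2/3 ✓
(5,7)B 2/2 ✓
All meet the threshold, so the configuration is stable.

Yes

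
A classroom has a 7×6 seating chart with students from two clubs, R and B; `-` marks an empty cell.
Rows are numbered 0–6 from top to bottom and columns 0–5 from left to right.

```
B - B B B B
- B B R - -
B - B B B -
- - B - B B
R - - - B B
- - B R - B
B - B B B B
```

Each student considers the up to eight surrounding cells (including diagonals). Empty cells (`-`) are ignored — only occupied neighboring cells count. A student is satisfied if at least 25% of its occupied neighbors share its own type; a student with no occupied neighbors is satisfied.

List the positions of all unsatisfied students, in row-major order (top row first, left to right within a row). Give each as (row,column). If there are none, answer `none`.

(0,0)B 1/1 ✓
(0,2)B 3/4 ✓
(0,3)B 3/4 ✓
(0,4)B 2/3 ✓
(0,5)B 1/1 ✓
(1,1)B 5/5 ✓
(1,2)B 5/6 ✓
(1,3)R 0/7 ✗
(2,0)B 1/1 ✓
(2,2)B 4/5 ✓
(2,3)B 5/6 ✓
(2,4)B 3/4 ✓
(3,2)B 2/2 ✓
(3,4)B 5/5 ✓
(3,5)B 4/4 ✓
(4,0)R 0/0 ✓
(4,4)B 4/5 ✓
(4,5)B 4/4 ✓
(5,2)B 2/3 ✓
(5,3)R 0/5 ✗
(5,5)B 4/4 ✓
(6,0)B 0/0 ✓
(6,2)B 2/3 ✓
(6,3)B 3/4 ✓
(6,4)B 3/4 ✓
(6,5)B 2/2 ✓

(1,3), (5,3)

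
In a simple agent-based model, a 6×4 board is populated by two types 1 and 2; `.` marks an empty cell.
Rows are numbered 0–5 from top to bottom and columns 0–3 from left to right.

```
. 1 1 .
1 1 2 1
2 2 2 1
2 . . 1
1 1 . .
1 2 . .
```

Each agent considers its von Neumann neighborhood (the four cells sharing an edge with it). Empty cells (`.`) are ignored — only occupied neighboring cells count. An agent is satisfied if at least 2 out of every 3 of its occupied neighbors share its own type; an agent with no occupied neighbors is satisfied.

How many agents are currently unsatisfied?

(0,1)1 2/2 satisfied
(0,2)1 1/2 not
(1,0)1 1/2 not
(1,1)1 2/4 not
(1,2)2 1/4 not
(1,3)1 1/2 not
(2,0)2 2/3 satisfied
(2,1)2 2/3 satisfied
(2,2)2 2/3 satisfied
(2,3)1 2/3 satisfied
(3,0)2 1/2 not
(3,3)1 1/1 satisfied
(4,0)1 2/3 satisfied
(4,1)1 1/2 not
(5,0)1 1/2 not
(5,1)2 0/2 not
Unsatisfied: (0,2), (1,0), (1,1), (1,2), (1,3), (3,0), (4,1), (5,0), (5,1) — 9 in total.

9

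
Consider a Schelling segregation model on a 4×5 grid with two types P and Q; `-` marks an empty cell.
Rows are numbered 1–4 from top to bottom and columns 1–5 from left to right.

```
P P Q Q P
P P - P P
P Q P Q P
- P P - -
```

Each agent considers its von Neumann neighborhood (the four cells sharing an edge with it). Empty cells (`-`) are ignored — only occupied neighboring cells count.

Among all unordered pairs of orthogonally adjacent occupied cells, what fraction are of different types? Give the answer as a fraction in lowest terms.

10/21

Scan each occupied cell's neighbors to the right and below so each pair is counted once.
Row 1: P(1,1)–P(1,2)= P(1,1)–P(2,1)= P(1,2)–Q(1,3)≠ P(1,2)–P(2,2)= Q(1,3)–Q(1,4)= Q(1,4)–P(1,5)≠ Q(1,4)–P(2,4)≠ P(1,5)–P(2,5)=  → 3/8 unlike.
Row 2: P(2,1)–P(2,2)= P(2,1)–P(3,1)= P(2,2)–Q(3,2)≠ P(2,4)–P(2,5)= P(2,4)–Q(3,4)≠ P(2,5)–P(3,5)=  → 2/6 unlike.
Row 3: P(3,1)–Q(3,2)≠ Q(3,2)–P(3,3)≠ Q(3,2)–P(4,2)≠ P(3,3)–Q(3,4)≠ P(3,3)–P(4,3)= Q(3,4)–P(3,5)≠  → 5/6 unlike.
Row 4: P(4,2)–P(4,3)=  → 0/1 unlike.
Total adjacent occupied pairs: 21; unlike-type pairs: 10.
10/21 is already in lowest terms.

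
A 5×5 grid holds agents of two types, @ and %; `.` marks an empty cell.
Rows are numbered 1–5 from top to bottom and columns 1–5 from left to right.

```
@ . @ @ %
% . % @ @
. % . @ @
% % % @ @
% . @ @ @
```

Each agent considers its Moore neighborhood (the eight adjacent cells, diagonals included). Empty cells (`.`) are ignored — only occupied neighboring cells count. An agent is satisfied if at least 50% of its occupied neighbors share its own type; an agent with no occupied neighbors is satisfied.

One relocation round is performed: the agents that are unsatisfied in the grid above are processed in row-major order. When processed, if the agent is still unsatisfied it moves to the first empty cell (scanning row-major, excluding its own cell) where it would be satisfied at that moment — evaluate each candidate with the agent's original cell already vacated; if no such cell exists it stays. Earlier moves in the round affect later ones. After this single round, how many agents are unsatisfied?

Initially unsatisfied (in order): (1,1), (1,5), (2,3), (4,3).
  (1,1): no empty cell satisfies it; stays.
  (1,5) → (1,2).
  (2,3) → (2,2).
  (4,3) → (3,1).
Resulting grid:
@ % @ @ .
% % . @ @
% % . @ @
% % . @ @
% . @ @ @
Unsatisfied now: (1,1).

1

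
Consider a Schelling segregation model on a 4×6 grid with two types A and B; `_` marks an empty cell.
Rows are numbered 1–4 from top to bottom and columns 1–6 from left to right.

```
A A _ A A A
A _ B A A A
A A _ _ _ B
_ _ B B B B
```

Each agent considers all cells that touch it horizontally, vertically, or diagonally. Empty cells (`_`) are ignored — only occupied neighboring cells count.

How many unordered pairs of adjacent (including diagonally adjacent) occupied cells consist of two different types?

7

Scan each occupied cell's neighbors to the right and below (and the two forward diagonals) so each pair is counted once.
From row 1: 2 unlike of 14 pairs (running 2/14).
From row 2: 4 unlike of 8 pairs (running 6/22).
From row 3: 1 unlike of 4 pairs (running 7/26).
From row 4: 0 unlike of 3 pairs (running 7/29).
Total adjacent occupied pairs: 29; unlike-type pairs: 7.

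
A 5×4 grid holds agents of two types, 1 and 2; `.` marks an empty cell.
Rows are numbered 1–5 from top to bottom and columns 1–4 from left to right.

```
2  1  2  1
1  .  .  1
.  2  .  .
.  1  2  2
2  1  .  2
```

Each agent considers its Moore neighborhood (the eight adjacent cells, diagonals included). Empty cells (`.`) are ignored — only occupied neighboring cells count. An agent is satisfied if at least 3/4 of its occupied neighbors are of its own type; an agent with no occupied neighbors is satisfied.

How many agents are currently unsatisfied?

11

(1,1)2 0/2 ✗
(1,2)1 1/3 ✗
(1,3)2 0/3 ✗
(1,4)1 1/2 ✗
(2,1)1 1/3 ✗
(2,4)1 1/2 ✗
(3,2)2 1/3 ✗
(4,2)1 1/4 ✗
(4,3)2 3/5 ✗
(4,4)2 2/2 ✓
(5,1)2 0/2 ✗
(5,2)1 1/3 ✗
(5,4)2 2/2 ✓
Unsatisfied: (1,1), (1,2), (1,3), (1,4), (2,1), (2,4), (3,2), (4,2), (4,3), (5,1), (5,2) — 11 in total.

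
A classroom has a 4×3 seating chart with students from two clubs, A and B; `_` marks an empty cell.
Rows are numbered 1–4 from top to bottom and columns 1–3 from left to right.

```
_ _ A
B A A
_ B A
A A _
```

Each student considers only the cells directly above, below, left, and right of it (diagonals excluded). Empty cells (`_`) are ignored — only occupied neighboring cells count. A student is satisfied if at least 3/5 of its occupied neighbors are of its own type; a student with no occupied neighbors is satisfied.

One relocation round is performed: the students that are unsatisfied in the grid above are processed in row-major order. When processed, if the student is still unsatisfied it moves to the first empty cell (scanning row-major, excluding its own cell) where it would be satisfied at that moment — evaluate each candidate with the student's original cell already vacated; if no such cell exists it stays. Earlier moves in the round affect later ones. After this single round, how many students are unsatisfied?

0

Initially unsatisfied (in order): (2,1), (2,2), (3,2), (3,3), (4,2).
  (2,1) → (1,1).
  (2,2) → (4,3).
  (3,2) → (2,1).
  (3,3): now satisfied by earlier moves; stays.
  (4,2): now satisfied by earlier moves; stays.
Resulting grid:
B _ A
B _ A
_ _ A
A A A
All satisfied now.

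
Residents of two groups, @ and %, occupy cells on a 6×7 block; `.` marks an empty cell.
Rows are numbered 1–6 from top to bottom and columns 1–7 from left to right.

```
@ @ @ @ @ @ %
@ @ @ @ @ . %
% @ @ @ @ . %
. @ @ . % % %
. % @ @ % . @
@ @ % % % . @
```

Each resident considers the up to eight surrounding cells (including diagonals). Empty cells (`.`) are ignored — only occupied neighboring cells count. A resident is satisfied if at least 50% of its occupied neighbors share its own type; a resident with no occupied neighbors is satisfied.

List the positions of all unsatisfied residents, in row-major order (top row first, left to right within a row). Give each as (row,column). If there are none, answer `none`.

Row 1: (1,1)@ 3/3 ok · (1,2)@ 5/5 ok · (1,3)@ 5/5 ok · (1,4)@ 5/5 ok · (1,5)@ 4/4 ok · (1,6)@ 2/4 ok · (1,7)% 1/2 ok
Row 2: (2,1)@ 4/5 ok · (2,2)@ 7/8 ok · (2,3)@ 8/8 ok · (2,4)@ 8/8 ok · (2,5)@ 6/6 ok · (2,7)% 2/3 ok
Row 3: (3,1)% 0/4 unhappy · (3,2)@ 6/7 ok · (3,3)@ 7/7 ok · (3,4)@ 6/7 ok · (3,5)@ 3/5 ok · (3,7)% 3/3 ok
Row 4: (4,2)@ 4/6 ok · (4,3)@ 6/7 ok · (4,5)% 2/5 unhappy · (4,6)% 4/6 ok · (4,7)% 2/3 ok
Row 5: (5,2)% 1/6 unhappy · (5,3)@ 4/7 ok · (5,4)@ 2/7 unhappy · (5,5)% 4/5 ok · (5,7)@ 1/3 unhappy
Row 6: (6,1)@ 1/2 ok · (6,2)@ 2/4 ok · (6,3)% 2/5 unhappy · (6,4)% 3/5 ok · (6,5)% 2/3 ok · (6,7)@ 1/1 ok

(3,1), (4,5), (5,2), (5,4), (5,7), (6,3)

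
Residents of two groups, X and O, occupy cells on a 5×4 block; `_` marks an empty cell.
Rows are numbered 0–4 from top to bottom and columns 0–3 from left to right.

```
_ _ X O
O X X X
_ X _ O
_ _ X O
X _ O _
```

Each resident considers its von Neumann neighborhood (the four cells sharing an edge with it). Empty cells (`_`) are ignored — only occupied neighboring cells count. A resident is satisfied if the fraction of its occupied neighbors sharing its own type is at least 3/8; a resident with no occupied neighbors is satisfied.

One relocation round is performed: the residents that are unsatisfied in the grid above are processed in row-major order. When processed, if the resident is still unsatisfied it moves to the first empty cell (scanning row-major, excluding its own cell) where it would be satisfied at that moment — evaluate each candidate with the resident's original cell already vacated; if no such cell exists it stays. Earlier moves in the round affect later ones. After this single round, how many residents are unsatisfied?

Initially unsatisfied (in order): (0,3), (1,0), (1,3), (3,2), (4,2).
  (0,3) → (0,0).
  (1,0): now satisfied by earlier moves; stays.
  (1,3): now satisfied by earlier moves; stays.
  (3,2) → (0,1).
  (4,2): now satisfied by earlier moves; stays.
Resulting grid:
O X X _
O X X X
_ X _ O
_ _ _ O
X _ O _
All satisfied now.

0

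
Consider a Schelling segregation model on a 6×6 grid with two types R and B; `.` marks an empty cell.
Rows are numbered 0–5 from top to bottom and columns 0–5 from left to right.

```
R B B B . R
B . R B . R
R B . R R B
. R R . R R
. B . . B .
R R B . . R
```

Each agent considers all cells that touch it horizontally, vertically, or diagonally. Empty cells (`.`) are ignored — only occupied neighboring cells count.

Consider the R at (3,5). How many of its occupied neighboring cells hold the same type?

2

Occupied neighbors of (3,5): (2,4)=R, (2,5)=B, (3,4)=R, (4,4)=B.
Same type (R): 2 of 4.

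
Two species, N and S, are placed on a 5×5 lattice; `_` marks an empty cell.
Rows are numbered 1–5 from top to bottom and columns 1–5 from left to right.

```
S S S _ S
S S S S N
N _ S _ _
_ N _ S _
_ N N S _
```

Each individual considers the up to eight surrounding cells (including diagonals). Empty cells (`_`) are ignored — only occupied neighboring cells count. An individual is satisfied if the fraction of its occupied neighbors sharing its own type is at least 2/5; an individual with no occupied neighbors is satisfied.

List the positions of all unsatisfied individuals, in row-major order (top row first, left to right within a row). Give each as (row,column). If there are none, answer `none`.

Row 1: (1,1)S 3/3 satisfied · (1,2)S 5/5 satisfied · (1,3)S 4/4 satisfied · (1,5)S 1/2 satisfied
Row 2: (2,1)S 3/4 satisfied · (2,2)S 6/7 satisfied · (2,3)S 5/5 satisfied · (2,4)S 4/5 satisfied · (2,5)N 0/2 not
Row 3: (3,1)N 1/3 not · (3,3)S 4/5 satisfied
Row 4: (4,2)N 3/4 satisfied · (4,4)S 2/3 satisfied
Row 5: (5,2)N 2/2 satisfied · (5,3)N 2/4 satisfied · (5,4)S 1/2 satisfied

(2,5), (3,1)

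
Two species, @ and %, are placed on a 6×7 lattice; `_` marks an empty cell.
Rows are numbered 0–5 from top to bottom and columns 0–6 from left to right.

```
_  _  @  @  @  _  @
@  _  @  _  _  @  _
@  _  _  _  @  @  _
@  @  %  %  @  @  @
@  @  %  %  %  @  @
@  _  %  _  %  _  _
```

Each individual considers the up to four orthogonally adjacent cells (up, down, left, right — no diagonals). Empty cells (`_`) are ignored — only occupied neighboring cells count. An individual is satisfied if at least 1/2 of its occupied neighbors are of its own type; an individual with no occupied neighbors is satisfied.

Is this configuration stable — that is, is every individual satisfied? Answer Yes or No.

Yes

Row 0: (0,2)@ 2/2 ✓ · (0,3)@ 2/2 ✓ · (0,4)@ 1/1 ✓ · (0,6)@ 0/0 ✓
Row 1: (1,0)@ 1/1 ✓ · (1,2)@ 1/1 ✓ · (1,5)@ 1/1 ✓
Row 2: (2,0)@ 2/2 ✓ · (2,4)@ 2/2 ✓ · (2,5)@ 3/3 ✓
Row 3: (3,0)@ 3/3 ✓ · (3,1)@ 2/3 ✓ · (3,2)% 2/3 ✓ · (3,3)% 2/3 ✓ · (3,4)@ 2/4 ✓ · (3,5)@ 4/4 ✓ · (3,6)@ 2/2 ✓
Row 4: (4,0)@ 3/3 ✓ · (4,1)@ 2/3 ✓ · (4,2)% 3/4 ✓ · (4,3)% 3/3 ✓ · (4,4)% 2/4 ✓ · (4,5)@ 2/3 ✓ · (4,6)@ 2/2 ✓
Row 5: (5,0)@ 1/1 ✓ · (5,2)% 1/1 ✓ · (5,4)% 1/1 ✓
All meet the threshold, so the configuration is stable.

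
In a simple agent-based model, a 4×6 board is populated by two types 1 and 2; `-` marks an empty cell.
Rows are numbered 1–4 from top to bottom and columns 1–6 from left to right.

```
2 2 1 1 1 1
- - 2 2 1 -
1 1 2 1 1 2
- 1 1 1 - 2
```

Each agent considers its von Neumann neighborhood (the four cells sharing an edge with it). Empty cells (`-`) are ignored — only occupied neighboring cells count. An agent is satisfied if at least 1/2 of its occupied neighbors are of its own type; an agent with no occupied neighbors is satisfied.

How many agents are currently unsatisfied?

Row 1: (1,1)2 1/1 ok · (1,2)2 1/2 ok · (1,3)1 1/3 unhappy · (1,4)1 2/3 ok · (1,5)1 3/3 ok · (1,6)1 1/1 ok
Row 2: (2,3)2 2/3 ok · (2,4)2 1/4 unhappy · (2,5)1 2/3 ok
Row 3: (3,1)1 1/1 ok · (3,2)1 2/3 ok · (3,3)2 1/4 unhappy · (3,4)1 2/4 ok · (3,5)1 2/3 ok · (3,6)2 1/2 ok
Row 4: (4,2)1 2/2 ok · (4,3)1 2/3 ok · (4,4)1 2/2 ok · (4,6)2 1/1 ok
Unsatisfied: (1,3), (2,4), (3,3) — 3 in total.

3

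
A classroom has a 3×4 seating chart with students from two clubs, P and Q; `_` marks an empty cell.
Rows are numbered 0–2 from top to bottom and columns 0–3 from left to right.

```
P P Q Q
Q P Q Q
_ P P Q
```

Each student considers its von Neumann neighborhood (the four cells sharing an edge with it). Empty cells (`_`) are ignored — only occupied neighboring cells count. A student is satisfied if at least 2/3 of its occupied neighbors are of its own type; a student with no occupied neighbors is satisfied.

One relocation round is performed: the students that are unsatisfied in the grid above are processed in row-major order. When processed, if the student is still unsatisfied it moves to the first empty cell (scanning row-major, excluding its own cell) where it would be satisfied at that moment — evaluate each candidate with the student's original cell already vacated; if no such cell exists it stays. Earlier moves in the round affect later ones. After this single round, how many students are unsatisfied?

Initially unsatisfied (in order): (0,0), (1,0), (1,1), (1,2), (2,2), (2,3).
  (0,0): no empty cell satisfies it; stays.
  (1,0): no empty cell satisfies it; stays.
  (1,1): no empty cell satisfies it; stays.
  (1,2): no empty cell satisfies it; stays.
  (2,2): no empty cell satisfies it; stays.
  (2,3): no empty cell satisfies it; stays.
Resulting grid:
P P Q Q
Q P Q Q
_ P P Q
Unsatisfied now: (0,0), (1,0), (1,1), (1,2), (2,2), (2,3).

6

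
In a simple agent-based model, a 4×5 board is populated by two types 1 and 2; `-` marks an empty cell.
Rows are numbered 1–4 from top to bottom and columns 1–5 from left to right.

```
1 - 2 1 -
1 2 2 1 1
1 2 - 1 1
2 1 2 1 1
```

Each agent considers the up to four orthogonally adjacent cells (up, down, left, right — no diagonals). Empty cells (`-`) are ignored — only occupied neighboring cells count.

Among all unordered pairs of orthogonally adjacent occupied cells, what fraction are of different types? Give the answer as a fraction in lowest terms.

Scan each occupied cell's neighbors to the right and below so each pair is counted once.
From row 1: 1 unlike of 4 pairs (running 1/4).
From row 2: 2 unlike of 8 pairs (running 3/12).
From row 3: 3 unlike of 6 pairs (running 6/18).
From row 4: 3 unlike of 4 pairs (running 9/22).
Total adjacent occupied pairs: 22; unlike-type pairs: 9.
9/22 is already in lowest terms.

9/22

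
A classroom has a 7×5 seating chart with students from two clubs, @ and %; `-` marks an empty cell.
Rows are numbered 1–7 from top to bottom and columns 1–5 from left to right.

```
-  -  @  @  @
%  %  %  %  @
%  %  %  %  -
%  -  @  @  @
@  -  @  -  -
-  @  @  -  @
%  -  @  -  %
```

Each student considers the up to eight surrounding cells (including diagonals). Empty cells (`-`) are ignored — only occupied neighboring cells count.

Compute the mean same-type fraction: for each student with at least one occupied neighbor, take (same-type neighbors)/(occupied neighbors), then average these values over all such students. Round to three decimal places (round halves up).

0.602

Row 1: (1,3)@ 1/4 · (1,4)@ 3/5 · (1,5)@ 2/3
Row 2: (2,1)% 3/3 · (2,2)% 5/6 · (2,3)% 5/7 · (2,4)% 3/7 · (2,5)@ 2/4
Row 3: (3,1)% 4/4 · (3,2)% 6/7 · (3,3)% 5/7 · (3,4)% 3/7
Row 4: (4,1)% 2/3 · (4,3)@ 2/5 · (4,4)@ 3/5 · (4,5)@ 1/2
Row 5: (5,1)@ 1/2 · (5,3)@ 4/4
Row 6: (6,2)@ 4/5 · (6,3)@ 3/3 · (6,5)@ 0/1
Row 7: (7,1)% 0/1 · (7,3)@ 2/2 · (7,5)% 0/1
Sum over 24 students: 1/4 + 3/5 + 2/3 + 3/3 + 5/6 + 5/7 + 3/7 + 2/4 + 4/4 + 6/7 + 5/7 + 3/7 + 2/3 + 2/5 + 3/5 + 1/2 + 1/2 + 4/4 + 4/5 + 3/3 + 0/1 + 0/1 + 2/2 + 0/1 = 6073/420; mean = 6073/420 ÷ 24 = 6073/10080 = 0.602480… → 0.602.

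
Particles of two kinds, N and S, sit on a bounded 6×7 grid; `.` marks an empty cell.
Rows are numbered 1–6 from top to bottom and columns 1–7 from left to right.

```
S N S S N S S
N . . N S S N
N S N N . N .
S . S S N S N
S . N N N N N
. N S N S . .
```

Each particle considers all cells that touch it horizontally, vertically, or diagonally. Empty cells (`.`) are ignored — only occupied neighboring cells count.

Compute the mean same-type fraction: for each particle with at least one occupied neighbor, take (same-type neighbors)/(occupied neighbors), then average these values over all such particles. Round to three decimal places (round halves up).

0.421

Row 1: (1,1)S 0/2 · (1,2)N 1/3 · (1,3)S 1/3 · (1,4)S 2/4 · (1,5)N 1/5 · (1,6)S 3/5 · (1,7)S 2/3
Row 2: (2,1)N 2/4 · (2,4)N 3/6 · (2,5)S 3/7 · (2,6)S 3/6 · (2,7)N 1/4
Row 3: (3,1)N 1/3 · (3,2)S 2/5 · (3,3)N 2/5 · (3,4)N 3/6 · (3,6)N 3/6
Row 4: (4,1)S 2/3 · (4,3)S 2/6 · (4,4)S 1/7 · (4,5)N 5/7 · (4,6)S 0/6 · (4,7)N 3/4
Row 5: (5,1)S 1/2 · (5,3)N 3/6 · (5,4)N 4/8 · (5,5)N 4/7 · (5,6)N 4/6 · (5,7)N 2/3
Row 6: (6,2)N 1/3 · (6,3)S 0/4 · (6,4)N 3/5 · (6,5)S 0/4
Sum over 33 particles: 0/2 + 1/3 + 1/3 + 2/4 + 1/5 + 3/5 + 2/3 + 2/4 + 3/6 + 3/7 + 3/6 + 1/4 + 1/3 + 2/5 + 2/5 + 3/6 + 3/6 + 2/3 + 2/6 + 1/7 + 5/7 + 0/6 + 3/4 + 1/2 + 3/6 + 4/8 + 4/7 + 4/6 + 2/3 + 1/3 + 0/4 + 3/5 + 0/4 = 2917/210; mean = 2917/210 ÷ 33 = 2917/6930 = 0.420923… → 0.421.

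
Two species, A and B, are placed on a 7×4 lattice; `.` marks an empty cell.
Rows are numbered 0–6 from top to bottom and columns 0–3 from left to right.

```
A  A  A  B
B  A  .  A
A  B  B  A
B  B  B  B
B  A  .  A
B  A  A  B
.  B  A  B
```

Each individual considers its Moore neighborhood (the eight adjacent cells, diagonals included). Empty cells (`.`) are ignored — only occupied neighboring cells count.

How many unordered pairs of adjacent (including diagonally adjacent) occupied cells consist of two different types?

Scan each occupied cell's neighbors to the right and below (and the two forward diagonals) so each pair is counted once.
Row 0: A(0,0)–A(0,1)= A(0,0)–B(1,0)≠ A(0,0)–A(1,1)= A(0,1)–A(0,2)= A(0,1)–A(1,1)= A(0,1)–B(1,0)≠ A(0,2)–B(0,3)≠ A(0,2)–A(1,3)= A(0,2)–A(1,1)= B(0,3)–A(1,3)≠  → 4/10 unlike.
Row 1: B(1,0)–A(1,1)≠ B(1,0)–A(2,0)≠ B(1,0)–B(2,1)= A(1,1)–B(2,1)≠ A(1,1)–B(2,2)≠ A(1,1)–A(2,0)= A(1,3)–A(2,3)= A(1,3)–B(2,2)≠  → 5/8 unlike.
Row 2: A(2,0)–B(2,1)≠ A(2,0)–B(3,0)≠ A(2,0)–B(3,1)≠ B(2,1)–B(2,2)= B(2,1)–B(3,1)= B(2,1)–B(3,2)= B(2,1)–B(3,0)= B(2,2)–A(2,3)≠ B(2,2)–B(3,2)= B(2,2)–B(3,3)= B(2,2)–B(3,1)= A(2,3)–B(3,3)≠ A(2,3)–B(3,2)≠  → 6/13 unlike.
Row 3: B(3,0)–B(3,1)= B(3,0)–B(4,0)= B(3,0)–A(4,1)≠ B(3,1)–B(3,2)= B(3,1)–A(4,1)≠ B(3,1)–B(4,0)= B(3,2)–B(3,3)= B(3,2)–A(4,3)≠ B(3,2)–A(4,1)≠ B(3,3)–A(4,3)≠  → 5/10 unlike.
Row 4: B(4,0)–A(4,1)≠ B(4,0)–B(5,0)= B(4,0)–A(5,1)≠ A(4,1)–A(5,1)= A(4,1)–A(5,2)= A(4,1)–B(5,0)≠ A(4,3)–B(5,3)≠ A(4,3)–A(5,2)=  → 4/8 unlike.
Row 5: B(5,0)–A(5,1)≠ B(5,0)–B(6,1)= A(5,1)–A(5,2)= A(5,1)–B(6,1)≠ A(5,1)–A(6,2)= A(5,2)–B(5,3)≠ A(5,2)–A(6,2)= A(5,2)–B(6,3)≠ A(5,2)–B(6,1)≠ B(5,3)–B(6,3)= B(5,3)–A(6,2)≠  → 6/11 unlike.
Row 6: B(6,1)–A(6,2)≠ A(6,2)–B(6,3)≠  → 2/2 unlike.
Total adjacent occupied pairs: 62; unlike-type pairs: 32.

32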